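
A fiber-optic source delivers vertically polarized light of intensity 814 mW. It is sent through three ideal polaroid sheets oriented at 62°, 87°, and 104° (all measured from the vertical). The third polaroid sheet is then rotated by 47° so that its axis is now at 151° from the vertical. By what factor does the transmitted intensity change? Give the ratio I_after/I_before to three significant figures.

I_new/I_old ≈ 0.210

Before rotation:
I₁ = I₀ cos²(62° − 0°) = I₀ cos²(62°) = 0.2204 I₀.
I₂ = I₁ cos²(87° − 62°) = 0.2204 I₀ · cos²(25°) = 0.181 I₀.
I₃ = I₂ cos²(104° − 87°) = 0.181 I₀ · cos²(17°) = 0.1656 I₀.
After rotation:
I₁ = I₀ cos²(62° − 0°) = I₀ cos²(62°) = 0.2204 I₀.
I₂ = I₁ cos²(87° − 62°) = 0.2204 I₀ · cos²(25°) = 0.181 I₀.
I₃ = I₂ cos²(151° − 87°) = 0.181 I₀ · cos²(64°) = 0.03479 I₀.
Ratio = 0.03479 / 0.1656 = 0.2101.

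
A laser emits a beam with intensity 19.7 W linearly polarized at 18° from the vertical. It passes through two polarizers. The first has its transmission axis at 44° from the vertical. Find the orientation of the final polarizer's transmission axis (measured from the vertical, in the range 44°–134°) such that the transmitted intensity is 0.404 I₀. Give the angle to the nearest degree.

I₁ = I₀ cos²(44° − 18°) = I₀ cos²(26°) = 0.8078 I₀.
Need I₂/I₀ = 0.404, so cos²(θ − 44°) = 0.404 / 0.8078 = 0.5001.
θ − 44° = arccos(√0.5001) = 45.0°, giving θ ≈ 44 + 45.0 = 89.0°.

θ ≈ 89°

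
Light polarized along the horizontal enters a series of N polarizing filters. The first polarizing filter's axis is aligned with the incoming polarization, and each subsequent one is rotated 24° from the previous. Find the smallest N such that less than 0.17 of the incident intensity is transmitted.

N = 11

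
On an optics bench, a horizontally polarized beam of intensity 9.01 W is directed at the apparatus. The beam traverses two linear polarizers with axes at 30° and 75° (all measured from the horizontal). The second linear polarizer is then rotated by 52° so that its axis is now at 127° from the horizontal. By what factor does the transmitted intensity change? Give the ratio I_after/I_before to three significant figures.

I_new/I_old ≈ 0.0297

Before rotation:
I₁ = I₀ cos²(30° − 0°) = I₀ cos²(30°) = 0.75 I₀.
I₂ = I₁ cos²(75° − 30°) = 0.75 I₀ · cos²(45°) = 0.375 I₀.
After rotation:
I₁ = I₀ cos²(30° − 0°) = I₀ cos²(30°) = 0.75 I₀.
Angle between axes 1 and 2: 83°. I₂ = 0.75 I₀ · cos²(83°) = 0.01114 I₀.
Ratio = 0.01114 / 0.375 = 0.0297.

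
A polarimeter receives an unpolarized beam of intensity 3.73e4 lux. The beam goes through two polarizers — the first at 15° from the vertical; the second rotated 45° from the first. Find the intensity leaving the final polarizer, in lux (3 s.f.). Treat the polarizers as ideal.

I ≈ 9330 lux

Unpolarized light through the first polarizer → I₁ = 3.73e4 lux/2 = 1.865e+04 lux, polarized at 15°.
I₂ = I₁ · cos²(45°) = 1.865e+04 · 0.5 = 9325 lux.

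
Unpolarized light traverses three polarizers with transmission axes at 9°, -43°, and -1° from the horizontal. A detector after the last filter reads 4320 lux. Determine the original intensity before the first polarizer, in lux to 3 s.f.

I₀ ≈ 4.13e4 lux

Unpolarized light through the first polarizer → I₁ = ½ I₀, now polarized at 9°.
I₂ = I₁ cos²(-43° − 9°) = 0.5 I₀ · cos²(52°) = 0.1895 I₀.
I₃ = I₂ cos²(-1° + 43°) = 0.1895 I₀ · cos²(42°) = 0.1047 I₀.
So 4320 lux = 0.1047 I₀, giving I₀ = 4320/0.1047 = 4.127e+04 lux.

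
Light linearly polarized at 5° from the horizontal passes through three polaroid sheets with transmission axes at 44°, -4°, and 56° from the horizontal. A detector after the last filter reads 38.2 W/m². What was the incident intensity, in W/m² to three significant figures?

I₀ ≈ 565 W/m²

I₁ = I₀ cos²(44° − 5°) = I₀ cos²(39°) = 0.604 I₀.
I₂ = I₁ cos²(-4° − 44°) = 0.604 I₀ · cos²(48°) = 0.2704 I₀.
I₃ = I₂ cos²(56° + 4°) = 0.2704 I₀ · cos²(60°) = 0.0676 I₀.
So 38.2 W/m² = 0.0676 I₀, giving I₀ = 38.2/0.0676 = 565.1 W/m².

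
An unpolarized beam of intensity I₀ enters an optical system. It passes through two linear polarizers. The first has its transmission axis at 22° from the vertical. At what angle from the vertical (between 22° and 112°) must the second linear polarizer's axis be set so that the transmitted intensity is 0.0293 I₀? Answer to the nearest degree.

Unpolarized light through the first polarizer → I₁ = ½ I₀, now polarized at 22°.
Need I₂/I₀ = 0.0293, so cos²(θ − 22°) = 0.0293 / 0.5 = 0.0586.
θ − 22° = arccos(√0.0586) = 76.0°, giving θ ≈ 22 + 76.0 = 98.0°.

θ ≈ 98°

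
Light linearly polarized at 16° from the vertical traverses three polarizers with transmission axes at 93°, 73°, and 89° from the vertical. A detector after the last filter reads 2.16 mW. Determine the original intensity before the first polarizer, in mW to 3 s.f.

I₀ ≈ 52.3 mW

By Malus's law, I₁ = I₀ cos²(93° − 16°) = I₀ cos²(77°) = 0.0506 I₀.
I₂ = I₁ cos²(73° − 93°) = 0.0506 I₀ · cos²(20°) = 0.04468 I₀.
I₃ = I₂ cos²(89° − 73°) = 0.04468 I₀ · cos²(16°) = 0.04129 I₀.
So 2.16 mW = 0.04129 I₀, giving I₀ = 2.16/0.04129 = 52.31 mW.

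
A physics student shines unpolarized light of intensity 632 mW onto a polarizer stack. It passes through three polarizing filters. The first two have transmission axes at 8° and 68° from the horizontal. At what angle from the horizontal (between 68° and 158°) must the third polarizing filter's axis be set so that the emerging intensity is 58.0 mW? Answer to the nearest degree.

θ ≈ 99°

Unpolarized light through the first polarizer → I₁ = ½ I₀, now polarized at 8°.
I₂ = I₁ cos²(68° − 8°) = 0.5 I₀ · cos²(60°) = 0.125 I₀.
Target fraction: 58.0 / 632 mW = 0.09177 of I₀.
Need I₃/I₀ = 0.09177, so cos²(θ − 68°) = 0.09177 / 0.125 = 0.7342.
θ − 68° = arccos(√0.7342) = 31.0°, giving θ ≈ 68 + 31.0 = 99.0°.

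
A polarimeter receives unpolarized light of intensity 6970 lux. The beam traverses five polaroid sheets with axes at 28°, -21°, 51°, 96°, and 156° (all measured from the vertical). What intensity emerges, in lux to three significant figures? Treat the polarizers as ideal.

I ≈ 17.9 lux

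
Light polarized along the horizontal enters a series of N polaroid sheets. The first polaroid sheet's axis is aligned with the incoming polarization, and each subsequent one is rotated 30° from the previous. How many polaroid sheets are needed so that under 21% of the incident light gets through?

First polarizer is aligned with the polarization: full transmission.
Each further stage multiplies by cos²(30°) = 0.75.
After N polarizers: T = 0.75^(N−1). Require T < 0.21 ⇒ N−1 > ln(0.21)/ln(0.75) = 5.42, so N−1 ≥ 6 and N = 7.
Check: N=7 gives T = 0.178 < 0.21; N=6 gives T = 0.2373.

N = 7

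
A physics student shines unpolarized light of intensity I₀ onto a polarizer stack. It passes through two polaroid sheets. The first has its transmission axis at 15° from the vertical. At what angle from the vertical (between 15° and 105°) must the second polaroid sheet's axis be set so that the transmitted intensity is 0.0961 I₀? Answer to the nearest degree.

Unpolarized light through the first polarizer → I₁ = ½ I₀, now polarized at 15°.
Need I₂/I₀ = 0.0961, so cos²(θ − 15°) = 0.0961 / 0.5 = 0.1922.
θ − 15° = arccos(√0.1922) = 64.0°, giving θ ≈ 15 + 64.0 = 79.0°.

θ ≈ 79°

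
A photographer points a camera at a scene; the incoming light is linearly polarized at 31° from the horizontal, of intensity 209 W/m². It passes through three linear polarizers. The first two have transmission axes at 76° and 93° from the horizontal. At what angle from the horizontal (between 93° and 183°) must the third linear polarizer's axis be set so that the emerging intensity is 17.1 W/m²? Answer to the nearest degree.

I₁ = I₀ cos²(76° − 31°) = I₀ cos²(45°) = 0.5 I₀.
I₂ = I₁ cos²(93° − 76°) = 0.5 I₀ · cos²(17°) = 0.4573 I₀.
Target fraction: 17.1 / 209 W/m² = 0.08182 of I₀.
Need I₃/I₀ = 0.08182, so cos²(θ − 93°) = 0.08182 / 0.4573 = 0.1789.
θ − 93° = arccos(√0.1789) = 65.0°, giving θ ≈ 93 + 65.0 = 158.0°.

θ ≈ 158°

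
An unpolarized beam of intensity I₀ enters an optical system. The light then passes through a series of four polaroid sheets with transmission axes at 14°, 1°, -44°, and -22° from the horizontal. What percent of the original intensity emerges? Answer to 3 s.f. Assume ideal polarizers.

Unpolarized light through the first polarizer → I₁ = ½ I₀, now polarized at 14°.
I₂ = I₁ cos²(1° − 14°) = 0.5 I₀ · cos²(13°) = 0.4747 I₀.
I₃ = I₂ cos²(-44° − 1°) = 0.4747 I₀ · cos²(45°) = 0.2373 I₀.
I₄ = I₃ cos²(-22° + 44°) = 0.2373 I₀ · cos²(22°) = 0.204 I₀.
That is 20.4% of the incident intensity.

≈ 20.4%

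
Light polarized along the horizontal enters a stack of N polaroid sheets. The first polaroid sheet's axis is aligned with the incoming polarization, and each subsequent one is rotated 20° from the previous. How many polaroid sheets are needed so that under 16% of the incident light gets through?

First polarizer is aligned with the polarization: full transmission.
Each further stage multiplies by cos²(20°) = 0.883.
After N polarizers: T = 0.883^(N−1). Require T < 0.16 ⇒ N−1 > ln(0.16)/ln(0.883) = 14.73, so N−1 ≥ 15 and N = 16.
Check: N=16 gives T = 0.1547 < 0.16; N=15 gives T = 0.1752.

N = 16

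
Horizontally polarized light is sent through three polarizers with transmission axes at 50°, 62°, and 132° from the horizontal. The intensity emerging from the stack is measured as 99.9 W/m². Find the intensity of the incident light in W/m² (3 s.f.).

I₀ ≈ 2160 W/m²

I₁ = I₀ cos²(50° − 0°) = I₀ cos²(50°) = 0.4132 I₀.
I₂ = I₁ cos²(62° − 50°) = 0.4132 I₀ · cos²(12°) = 0.3953 I₀.
I₃ = I₂ cos²(132° − 62°) = 0.3953 I₀ · cos²(70°) = 0.04624 I₀.
So 99.9 W/m² = 0.04624 I₀, giving I₀ = 99.9/0.04624 = 2160 W/m².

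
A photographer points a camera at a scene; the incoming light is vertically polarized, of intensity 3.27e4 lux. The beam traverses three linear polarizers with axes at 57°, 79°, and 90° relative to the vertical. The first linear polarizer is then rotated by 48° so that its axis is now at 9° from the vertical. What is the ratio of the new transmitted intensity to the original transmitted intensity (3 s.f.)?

I_new/I_old ≈ 0.448

Before rotation:
I₁ = I₀ cos²(57° − 0°) = I₀ cos²(57°) = 0.2966 I₀.
I₂ = I₁ cos²(79° − 57°) = 0.2966 I₀ · cos²(22°) = 0.255 I₀.
I₃ = I₂ cos²(90° − 79°) = 0.255 I₀ · cos²(11°) = 0.2457 I₀.
After rotation:
I₁ = I₀ cos²(9° − 0°) = I₀ cos²(9°) = 0.9755 I₀.
I₂ = I₁ cos²(79° − 9°) = 0.9755 I₀ · cos²(70°) = 0.1141 I₀.
I₃ = I₂ cos²(90° − 79°) = 0.1141 I₀ · cos²(11°) = 0.11 I₀.
Ratio = 0.11 / 0.2457 = 0.4475.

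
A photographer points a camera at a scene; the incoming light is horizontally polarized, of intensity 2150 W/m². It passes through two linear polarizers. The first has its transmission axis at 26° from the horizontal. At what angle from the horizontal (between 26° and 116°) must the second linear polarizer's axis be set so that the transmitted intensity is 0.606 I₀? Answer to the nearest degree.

θ ≈ 56°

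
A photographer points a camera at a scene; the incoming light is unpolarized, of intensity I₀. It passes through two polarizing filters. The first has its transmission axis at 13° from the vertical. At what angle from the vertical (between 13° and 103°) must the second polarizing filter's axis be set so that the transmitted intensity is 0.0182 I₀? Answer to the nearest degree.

θ ≈ 92°

Unpolarized light through the first polarizer → I₁ = ½ I₀, now polarized at 13°.
Need I₂/I₀ = 0.0182, so cos²(θ − 13°) = 0.0182 / 0.5 = 0.0364.
θ − 13° = arccos(√0.0364) = 79.0°, giving θ ≈ 13 + 79.0 = 92.0°.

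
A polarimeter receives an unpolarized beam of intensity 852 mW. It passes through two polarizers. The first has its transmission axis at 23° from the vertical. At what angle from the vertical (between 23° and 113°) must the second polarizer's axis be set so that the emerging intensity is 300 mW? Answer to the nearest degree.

θ ≈ 56°

Unpolarized light through the first polarizer → I₁ = ½ I₀, now polarized at 23°.
Target fraction: 300 / 852 mW = 0.3521 of I₀.
Need I₂/I₀ = 0.3521, so cos²(θ − 23°) = 0.3521 / 0.5 = 0.7042.
θ − 23° = arccos(√0.7042) = 32.9°, giving θ ≈ 23 + 32.9 = 55.9°.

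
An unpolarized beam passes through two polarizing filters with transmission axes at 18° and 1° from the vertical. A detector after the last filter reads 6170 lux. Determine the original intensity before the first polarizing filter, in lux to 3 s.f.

I₀ ≈ 1.35e4 lux

Unpolarized light through the first polarizer → I₁ = ½ I₀, now polarized at 18°.
I₂ = I₁ cos²(1° − 18°) = 0.5 I₀ · cos²(17°) = 0.4573 I₀.
So 6170 lux = 0.4573 I₀, giving I₀ = 6170/0.4573 = 1.349e+04 lux.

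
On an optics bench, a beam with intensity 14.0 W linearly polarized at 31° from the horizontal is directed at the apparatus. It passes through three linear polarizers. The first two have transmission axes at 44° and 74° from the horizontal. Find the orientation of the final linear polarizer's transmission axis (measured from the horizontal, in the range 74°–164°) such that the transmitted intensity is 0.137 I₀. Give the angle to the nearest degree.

By Malus's law, I₁ = I₀ cos²(44° − 31°) = I₀ cos²(13°) = 0.9494 I₀.
I₂ = I₁ cos²(74° − 44°) = 0.9494 I₀ · cos²(30°) = 0.712 I₀.
Need I₃/I₀ = 0.137, so cos²(θ − 74°) = 0.137 / 0.712 = 0.1924.
θ − 74° = arccos(√0.1924) = 64.0°, giving θ ≈ 74 + 64.0 = 138.0°.

θ ≈ 138°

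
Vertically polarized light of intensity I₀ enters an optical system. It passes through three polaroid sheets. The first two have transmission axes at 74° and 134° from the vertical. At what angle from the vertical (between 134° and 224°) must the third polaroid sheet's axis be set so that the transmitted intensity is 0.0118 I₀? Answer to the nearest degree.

θ ≈ 172°

By Malus's law, I₁ = I₀ cos²(74° − 0°) = I₀ cos²(74°) = 0.07598 I₀.
I₂ = I₁ cos²(134° − 74°) = 0.07598 I₀ · cos²(60°) = 0.01899 I₀.
Need I₃/I₀ = 0.0118, so cos²(θ − 134°) = 0.0118 / 0.01899 = 0.6212.
θ − 134° = arccos(√0.6212) = 38.0°, giving θ ≈ 134 + 38.0 = 172.0°.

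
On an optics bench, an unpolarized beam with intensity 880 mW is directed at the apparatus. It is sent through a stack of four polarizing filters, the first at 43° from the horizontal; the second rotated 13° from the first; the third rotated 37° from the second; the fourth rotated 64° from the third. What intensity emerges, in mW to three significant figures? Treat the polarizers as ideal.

I ≈ 51.2 mW

Unpolarized light through the first polarizer → I₁ = 880 mW/2 = 440 mW, polarized at 43°.
I₂ = I₁ · cos²(13°) = 440 · 0.9494 = 417.7 mW.
I₃ = I₂ · cos²(37°) = 417.7 · 0.6378 = 266.4 mW.
I₄ = I₃ · cos²(64°) = 266.4 · 0.1922 = 51.2 mW.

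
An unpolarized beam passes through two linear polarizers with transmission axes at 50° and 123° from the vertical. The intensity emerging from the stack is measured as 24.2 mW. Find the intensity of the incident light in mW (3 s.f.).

Unpolarized light through the first polarizer → I₁ = ½ I₀, now polarized at 50°.
I₂ = I₁ cos²(123° − 50°) = 0.5 I₀ · cos²(73°) = 0.04274 I₀.
So 24.2 mW = 0.04274 I₀, giving I₀ = 24.2/0.04274 = 566.2 mW.

I₀ ≈ 566 mW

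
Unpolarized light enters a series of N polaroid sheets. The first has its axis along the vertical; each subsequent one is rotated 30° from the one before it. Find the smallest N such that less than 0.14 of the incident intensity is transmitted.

N = 6

First polarizer halves the unpolarized light: factor 1/2.
Each further stage multiplies by cos²(30°) = 0.75.
After N polarizers: T = 0.5·0.75^(N−1). Require T < 0.14 ⇒ N−1 > ln(0.14/0.5)/ln(0.75) = 4.42, so N−1 ≥ 5 and N = 6.
Check: N=6 gives T = 0.1187 < 0.14; N=5 gives T = 0.1582.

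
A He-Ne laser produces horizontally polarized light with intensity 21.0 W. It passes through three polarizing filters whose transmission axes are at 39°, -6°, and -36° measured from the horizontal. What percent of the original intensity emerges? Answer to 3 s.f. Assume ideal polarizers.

By Malus's law, I₁ = 21.0 W · cos²(39°) = 12.68 W.
I₂ = I₁ · cos²(45°) = 12.68 · 0.5 = 6.342 W.
I₃ = I₂ · cos²(30°) = 6.342 · 0.75 = 4.756 W.
That is 22.65% of the incident intensity.

≈ 22.6%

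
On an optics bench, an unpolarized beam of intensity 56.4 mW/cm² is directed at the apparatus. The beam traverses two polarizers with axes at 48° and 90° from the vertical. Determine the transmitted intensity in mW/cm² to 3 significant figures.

Unpolarized light through the first polarizer → I₁ = 56.4 mW/cm²/2 = 28.2 mW/cm², polarized at 48°.
I₂ = I₁ · cos²(42°) = 28.2 · 0.5523 = 15.57 mW/cm².

I ≈ 15.6 mW/cm²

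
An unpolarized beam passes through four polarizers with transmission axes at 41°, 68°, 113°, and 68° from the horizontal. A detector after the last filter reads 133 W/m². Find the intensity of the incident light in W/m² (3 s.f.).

I₀ ≈ 1340 W/m²

Unpolarized light through the first polarizer → I₁ = ½ I₀, now polarized at 41°.
I₂ = I₁ cos²(68° − 41°) = 0.5 I₀ · cos²(27°) = 0.3969 I₀.
I₃ = I₂ cos²(113° − 68°) = 0.3969 I₀ · cos²(45°) = 0.1985 I₀.
I₄ = I₃ cos²(68° − 113°) = 0.1985 I₀ · cos²(45°) = 0.09924 I₀.
So 133 W/m² = 0.09924 I₀, giving I₀ = 133/0.09924 = 1340 W/m².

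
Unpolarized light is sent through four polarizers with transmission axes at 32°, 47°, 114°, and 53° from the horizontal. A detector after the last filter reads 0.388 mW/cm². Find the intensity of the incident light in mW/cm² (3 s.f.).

I₀ ≈ 23.2 mW/cm²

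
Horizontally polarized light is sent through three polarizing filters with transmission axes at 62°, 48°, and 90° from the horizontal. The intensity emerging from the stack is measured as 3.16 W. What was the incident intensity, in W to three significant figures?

I₁ = I₀ cos²(62° − 0°) = I₀ cos²(62°) = 0.2204 I₀.
I₂ = I₁ cos²(48° − 62°) = 0.2204 I₀ · cos²(14°) = 0.2075 I₀.
I₃ = I₂ cos²(90° − 48°) = 0.2075 I₀ · cos²(42°) = 0.1146 I₀.
So 3.16 W = 0.1146 I₀, giving I₀ = 3.16/0.1146 = 27.57 W.

I₀ ≈ 27.6 W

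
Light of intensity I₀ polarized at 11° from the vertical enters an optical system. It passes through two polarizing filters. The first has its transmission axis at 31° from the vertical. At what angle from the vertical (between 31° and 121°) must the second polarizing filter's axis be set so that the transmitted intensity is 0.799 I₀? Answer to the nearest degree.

θ ≈ 49°

By Malus's law, I₁ = I₀ cos²(31° − 11°) = I₀ cos²(20°) = 0.883 I₀.
Need I₂/I₀ = 0.799, so cos²(θ − 31°) = 0.799 / 0.883 = 0.9048.
θ − 31° = arccos(√0.9048) = 18.0°, giving θ ≈ 31 + 18.0 = 49.0°.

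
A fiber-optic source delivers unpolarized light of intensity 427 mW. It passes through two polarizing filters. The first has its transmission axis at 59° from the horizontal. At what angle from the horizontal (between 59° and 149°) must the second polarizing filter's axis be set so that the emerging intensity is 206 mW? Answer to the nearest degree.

Unpolarized light through the first polarizer → I₁ = ½ I₀, now polarized at 59°.
Target fraction: 206 / 427 mW = 0.4824 of I₀.
Need I₂/I₀ = 0.4824, so cos²(θ − 59°) = 0.4824 / 0.5 = 0.9649.
θ − 59° = arccos(√0.9649) = 10.8°, giving θ ≈ 59 + 10.8 = 69.8°.

θ ≈ 70°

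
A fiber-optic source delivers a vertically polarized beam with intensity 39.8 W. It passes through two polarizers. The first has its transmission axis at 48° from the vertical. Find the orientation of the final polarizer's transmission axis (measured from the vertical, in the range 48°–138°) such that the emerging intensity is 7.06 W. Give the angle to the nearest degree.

θ ≈ 99°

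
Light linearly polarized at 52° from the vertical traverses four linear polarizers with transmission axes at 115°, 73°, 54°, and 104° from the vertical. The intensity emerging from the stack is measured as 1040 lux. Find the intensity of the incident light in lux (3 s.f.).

By Malus's law, I₁ = I₀ cos²(115° − 52°) = I₀ cos²(63°) = 0.2061 I₀.
I₂ = I₁ cos²(73° − 115°) = 0.2061 I₀ · cos²(42°) = 0.1138 I₀.
I₃ = I₂ cos²(54° − 73°) = 0.1138 I₀ · cos²(19°) = 0.1018 I₀.
I₄ = I₃ cos²(104° − 54°) = 0.1018 I₀ · cos²(50°) = 0.04205 I₀.
So 1040 lux = 0.04205 I₀, giving I₀ = 1040/0.04205 = 2.474e+04 lux.

I₀ ≈ 2.47e4 lux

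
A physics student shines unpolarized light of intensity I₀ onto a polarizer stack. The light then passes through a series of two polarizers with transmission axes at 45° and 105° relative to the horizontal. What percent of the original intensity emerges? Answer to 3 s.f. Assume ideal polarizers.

≈ 12.5%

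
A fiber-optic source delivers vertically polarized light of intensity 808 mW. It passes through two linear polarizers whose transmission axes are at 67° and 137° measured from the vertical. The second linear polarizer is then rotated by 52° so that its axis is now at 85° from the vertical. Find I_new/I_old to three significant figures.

Before rotation:
I₁ = I₀ cos²(67° − 0°) = I₀ cos²(67°) = 0.1527 I₀.
I₂ = I₁ cos²(137° − 67°) = 0.1527 I₀ · cos²(70°) = 0.01786 I₀.
After rotation:
I₁ = I₀ cos²(67° − 0°) = I₀ cos²(67°) = 0.1527 I₀.
I₂ = I₁ cos²(85° − 67°) = 0.1527 I₀ · cos²(18°) = 0.1381 I₀.
Ratio = 0.1381 / 0.01786 = 7.732.

I_new/I_old ≈ 7.73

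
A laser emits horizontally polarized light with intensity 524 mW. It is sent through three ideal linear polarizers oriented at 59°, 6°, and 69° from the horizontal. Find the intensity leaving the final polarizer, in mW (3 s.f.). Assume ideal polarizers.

I ≈ 10.4 mW

By Malus's law, I₁ = 524 mW · cos²(59°) = 139 mW.
I₂ = I₁ · cos²(53°) = 139 · 0.3622 = 50.34 mW.
I₃ = I₂ · cos²(63°) = 50.34 · 0.2061 = 10.38 mW.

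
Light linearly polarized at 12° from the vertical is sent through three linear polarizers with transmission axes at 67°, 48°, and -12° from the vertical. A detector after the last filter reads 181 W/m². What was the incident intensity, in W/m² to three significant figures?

I₀ ≈ 2460 W/m²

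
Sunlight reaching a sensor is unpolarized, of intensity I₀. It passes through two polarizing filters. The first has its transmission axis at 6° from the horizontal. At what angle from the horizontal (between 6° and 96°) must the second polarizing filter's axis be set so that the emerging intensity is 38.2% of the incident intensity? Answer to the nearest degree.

Unpolarized light through the first polarizer → I₁ = ½ I₀, now polarized at 6°.
Need I₂/I₀ = 0.382, so cos²(θ − 6°) = 0.382 / 0.5 = 0.764.
θ − 6° = arccos(√0.764) = 29.1°, giving θ ≈ 6 + 29.1 = 35.1°.

θ ≈ 35°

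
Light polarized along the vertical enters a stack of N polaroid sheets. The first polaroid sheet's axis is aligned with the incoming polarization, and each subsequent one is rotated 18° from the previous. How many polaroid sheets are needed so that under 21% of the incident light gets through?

First polarizer is aligned with the polarization: full transmission.
Each further stage multiplies by cos²(18°) = 0.9045.
After N polarizers: T = 0.9045^(N−1). Require T < 0.21 ⇒ N−1 > ln(0.21)/ln(0.9045) = 15.55, so N−1 ≥ 16 and N = 17.
Check: N=17 gives T = 0.2007 < 0.21; N=16 gives T = 0.2219.

N = 17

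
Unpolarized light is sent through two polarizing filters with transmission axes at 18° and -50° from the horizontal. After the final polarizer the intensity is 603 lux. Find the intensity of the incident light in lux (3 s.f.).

I₀ ≈ 8590 lux

Unpolarized light through the first polarizer → I₁ = ½ I₀, now polarized at 18°.
I₂ = I₁ cos²(-50° − 18°) = 0.5 I₀ · cos²(68°) = 0.07017 I₀.
So 603 lux = 0.07017 I₀, giving I₀ = 603/0.07017 = 8594 lux.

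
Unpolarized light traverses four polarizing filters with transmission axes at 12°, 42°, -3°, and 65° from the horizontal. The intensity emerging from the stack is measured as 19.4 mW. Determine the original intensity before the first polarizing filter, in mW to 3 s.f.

Unpolarized light through the first polarizer → I₁ = ½ I₀, now polarized at 12°.
I₂ = I₁ cos²(42° − 12°) = 0.5 I₀ · cos²(30°) = 0.375 I₀.
I₃ = I₂ cos²(-3° − 42°) = 0.375 I₀ · cos²(45°) = 0.1875 I₀.
I₄ = I₃ cos²(65° + 3°) = 0.1875 I₀ · cos²(68°) = 0.02631 I₀.
So 19.4 mW = 0.02631 I₀, giving I₀ = 19.4/0.02631 = 737.3 mW.

I₀ ≈ 737 mW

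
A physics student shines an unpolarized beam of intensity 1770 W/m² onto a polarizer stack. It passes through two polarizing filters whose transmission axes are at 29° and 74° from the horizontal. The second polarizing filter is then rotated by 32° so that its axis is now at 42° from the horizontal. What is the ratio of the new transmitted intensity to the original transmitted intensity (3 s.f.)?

I_new/I_old ≈ 1.90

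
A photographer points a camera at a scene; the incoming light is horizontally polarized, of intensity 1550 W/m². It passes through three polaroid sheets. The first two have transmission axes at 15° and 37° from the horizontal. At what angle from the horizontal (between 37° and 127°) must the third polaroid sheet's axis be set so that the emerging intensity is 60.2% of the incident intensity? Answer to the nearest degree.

θ ≈ 67°

I₁ = I₀ cos²(15° − 0°) = I₀ cos²(15°) = 0.933 I₀.
I₂ = I₁ cos²(37° − 15°) = 0.933 I₀ · cos²(22°) = 0.8021 I₀.
Need I₃/I₀ = 0.602, so cos²(θ − 37°) = 0.602 / 0.8021 = 0.7505.
θ − 37° = arccos(√0.7505) = 30.0°, giving θ ≈ 37 + 30.0 = 67.0°.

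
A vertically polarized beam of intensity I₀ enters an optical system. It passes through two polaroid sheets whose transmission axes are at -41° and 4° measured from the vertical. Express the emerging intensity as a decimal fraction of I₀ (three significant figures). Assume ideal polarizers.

≈ 0.285 I₀

By Malus's law, I₁ = I₀ cos²(-41° − 0°) = I₀ cos²(41°) = 0.5696 I₀.
I₂ = I₁ cos²(4° + 41°) = 0.5696 I₀ · cos²(45°) = 0.2848 I₀.
Transmitted fraction = 0.2848.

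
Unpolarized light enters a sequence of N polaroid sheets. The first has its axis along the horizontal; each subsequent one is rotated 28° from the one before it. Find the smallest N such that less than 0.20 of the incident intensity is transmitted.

N = 5

First polarizer halves the unpolarized light: factor 1/2.
Each further stage multiplies by cos²(28°) = 0.7796.
After N polarizers: T = 0.5·0.7796^(N−1). Require T < 0.20 ⇒ N−1 > ln(0.20/0.5)/ln(0.7796) = 3.68, so N−1 ≥ 4 and N = 5.
Check: N=5 gives T = 0.1847 < 0.20; N=4 gives T = 0.2369.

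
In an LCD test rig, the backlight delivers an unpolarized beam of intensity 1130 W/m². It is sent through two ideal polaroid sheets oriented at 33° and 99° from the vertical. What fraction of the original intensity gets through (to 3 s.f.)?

I/I₀ ≈ 0.0827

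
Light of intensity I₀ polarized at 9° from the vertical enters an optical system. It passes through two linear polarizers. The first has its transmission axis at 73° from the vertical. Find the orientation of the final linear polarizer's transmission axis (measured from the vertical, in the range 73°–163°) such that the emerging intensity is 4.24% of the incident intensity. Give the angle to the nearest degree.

θ ≈ 135°

By Malus's law, I₁ = I₀ cos²(73° − 9°) = I₀ cos²(64°) = 0.1922 I₀.
Need I₂/I₀ = 0.0424, so cos²(θ − 73°) = 0.0424 / 0.1922 = 0.2206.
θ − 73° = arccos(√0.2206) = 62.0°, giving θ ≈ 73 + 62.0 = 135.0°.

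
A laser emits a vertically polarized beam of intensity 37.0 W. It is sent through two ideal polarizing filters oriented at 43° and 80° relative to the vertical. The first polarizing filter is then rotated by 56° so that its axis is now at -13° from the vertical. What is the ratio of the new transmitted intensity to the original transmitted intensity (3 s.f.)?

I_new/I_old ≈ 0.00762

Before rotation:
I₁ = I₀ cos²(43° − 0°) = I₀ cos²(43°) = 0.5349 I₀.
I₂ = I₁ cos²(80° − 43°) = 0.5349 I₀ · cos²(37°) = 0.3412 I₀.
After rotation:
I₁ = I₀ cos²(-13° − 0°) = I₀ cos²(13°) = 0.9494 I₀.
Angle between axes 1 and 2: 87°. I₂ = 0.9494 I₀ · cos²(87°) = 0.0026 I₀.
Ratio = 0.0026 / 0.3412 = 0.007622.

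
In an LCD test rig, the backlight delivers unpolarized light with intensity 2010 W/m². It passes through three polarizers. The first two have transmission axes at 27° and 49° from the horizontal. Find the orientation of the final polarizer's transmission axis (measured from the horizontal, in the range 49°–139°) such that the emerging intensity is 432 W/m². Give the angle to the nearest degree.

Unpolarized light through the first polarizer → I₁ = ½ I₀, now polarized at 27°.
I₂ = I₁ cos²(49° − 27°) = 0.5 I₀ · cos²(22°) = 0.4298 I₀.
Target fraction: 432 / 2010 W/m² = 0.2149 of I₀.
Need I₃/I₀ = 0.2149, so cos²(θ − 49°) = 0.2149 / 0.4298 = 0.5.
θ − 49° = arccos(√0.5) = 45.0°, giving θ ≈ 49 + 45.0 = 94.0°.

θ ≈ 94°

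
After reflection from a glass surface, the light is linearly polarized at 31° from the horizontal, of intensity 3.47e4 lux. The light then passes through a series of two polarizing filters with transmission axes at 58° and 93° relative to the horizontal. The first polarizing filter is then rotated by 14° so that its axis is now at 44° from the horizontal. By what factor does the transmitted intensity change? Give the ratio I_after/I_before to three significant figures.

Before rotation:
I₁ = I₀ cos²(58° − 31°) = I₀ cos²(27°) = 0.7939 I₀.
I₂ = I₁ cos²(93° − 58°) = 0.7939 I₀ · cos²(35°) = 0.5327 I₀.
After rotation:
I₁ = I₀ cos²(44° − 31°) = I₀ cos²(13°) = 0.9494 I₀.
I₂ = I₁ cos²(93° − 44°) = 0.9494 I₀ · cos²(49°) = 0.4086 I₀.
Ratio = 0.4086 / 0.5327 = 0.7671.

I_new/I_old ≈ 0.767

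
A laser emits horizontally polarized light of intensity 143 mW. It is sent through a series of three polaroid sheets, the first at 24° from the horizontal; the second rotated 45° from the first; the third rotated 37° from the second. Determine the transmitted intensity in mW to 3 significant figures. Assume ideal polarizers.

I ≈ 38.1 mW

I₁ = 143 mW · cos²(24°) = 119.3 mW.
I₂ = I₁ · cos²(45°) = 119.3 · 0.5 = 59.67 mW.
I₃ = I₂ · cos²(37°) = 59.67 · 0.6378 = 38.06 mW.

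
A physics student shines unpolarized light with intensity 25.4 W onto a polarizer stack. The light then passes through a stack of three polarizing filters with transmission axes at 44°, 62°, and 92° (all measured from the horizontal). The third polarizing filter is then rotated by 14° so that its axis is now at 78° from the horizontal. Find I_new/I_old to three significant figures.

I_new/I_old ≈ 1.23

Before rotation:
Unpolarized light through the first polarizer → I₁ = ½ I₀, now polarized at 44°.
I₂ = I₁ cos²(62° − 44°) = 0.5 I₀ · cos²(18°) = 0.4523 I₀.
I₃ = I₂ cos²(92° − 62°) = 0.4523 I₀ · cos²(30°) = 0.3392 I₀.
After rotation:
Unpolarized light through the first polarizer → I₁ = ½ I₀, now polarized at 44°.
I₂ = I₁ cos²(62° − 44°) = 0.5 I₀ · cos²(18°) = 0.4523 I₀.
I₃ = I₂ cos²(78° − 62°) = 0.4523 I₀ · cos²(16°) = 0.4179 I₀.
Ratio = 0.4179 / 0.3392 = 1.232.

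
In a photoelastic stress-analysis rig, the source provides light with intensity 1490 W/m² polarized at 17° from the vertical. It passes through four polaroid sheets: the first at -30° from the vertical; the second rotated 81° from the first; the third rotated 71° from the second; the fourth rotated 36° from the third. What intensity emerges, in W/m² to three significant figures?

I₁ = 1490 W/m² · cos²(47°) = 693 W/m².
I₂ = I₁ · cos²(81°) = 693 · 0.02447 = 16.96 W/m².
I₃ = I₂ · cos²(71°) = 16.96 · 0.106 = 1.798 W/m².
I₄ = I₃ · cos²(36°) = 1.798 · 0.6545 = 1.177 W/m².

I ≈ 1.18 W/m²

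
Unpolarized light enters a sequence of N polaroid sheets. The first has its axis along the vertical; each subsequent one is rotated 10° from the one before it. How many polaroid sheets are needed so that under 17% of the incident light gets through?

N = 37

First polarizer halves the unpolarized light: factor 1/2.
Each further stage multiplies by cos²(10°) = 0.9698.
After N polarizers: T = 0.5·0.9698^(N−1). Require T < 0.17 ⇒ N−1 > ln(0.17/0.5)/ln(0.9698) = 35.23, so N−1 ≥ 36 and N = 37.
Check: N=37 gives T = 0.1661 < 0.17; N=36 gives T = 0.1712.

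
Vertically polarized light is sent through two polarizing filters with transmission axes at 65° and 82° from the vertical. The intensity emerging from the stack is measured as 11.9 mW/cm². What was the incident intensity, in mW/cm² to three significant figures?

I₁ = I₀ cos²(65° − 0°) = I₀ cos²(65°) = 0.1786 I₀.
I₂ = I₁ cos²(82° − 65°) = 0.1786 I₀ · cos²(17°) = 0.1633 I₀.
So 11.9 mW/cm² = 0.1633 I₀, giving I₀ = 11.9/0.1633 = 72.85 mW/cm².

I₀ ≈ 72.9 mW/cm²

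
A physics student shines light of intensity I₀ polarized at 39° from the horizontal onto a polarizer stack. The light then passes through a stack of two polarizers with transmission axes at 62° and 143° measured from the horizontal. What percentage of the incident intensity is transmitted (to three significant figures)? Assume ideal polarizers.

By Malus's law, I₁ = I₀ cos²(62° − 39°) = I₀ cos²(23°) = 0.8473 I₀.
I₂ = I₁ cos²(143° − 62°) = 0.8473 I₀ · cos²(81°) = 0.02074 I₀.
That is 2.074% of the incident intensity.

≈ 2.07%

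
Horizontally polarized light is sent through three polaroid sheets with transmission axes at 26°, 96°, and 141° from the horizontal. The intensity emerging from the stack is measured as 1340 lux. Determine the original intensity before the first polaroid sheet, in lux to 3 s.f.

I₁ = I₀ cos²(26° − 0°) = I₀ cos²(26°) = 0.8078 I₀.
I₂ = I₁ cos²(96° − 26°) = 0.8078 I₀ · cos²(70°) = 0.0945 I₀.
I₃ = I₂ cos²(141° − 96°) = 0.0945 I₀ · cos²(45°) = 0.04725 I₀.
So 1340 lux = 0.04725 I₀, giving I₀ = 1340/0.04725 = 2.836e+04 lux.

I₀ ≈ 2.84e4 lux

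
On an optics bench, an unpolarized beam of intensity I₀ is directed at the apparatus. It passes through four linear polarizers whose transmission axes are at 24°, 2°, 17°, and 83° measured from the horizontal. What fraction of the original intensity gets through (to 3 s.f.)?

≈ 0.0663 I₀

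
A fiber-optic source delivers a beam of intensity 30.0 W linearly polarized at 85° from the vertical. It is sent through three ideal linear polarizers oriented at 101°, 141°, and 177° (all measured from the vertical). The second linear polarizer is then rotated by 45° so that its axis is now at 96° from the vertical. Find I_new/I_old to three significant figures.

Before rotation:
By Malus's law, I₁ = I₀ cos²(101° − 85°) = I₀ cos²(16°) = 0.924 I₀.
I₂ = I₁ cos²(141° − 101°) = 0.924 I₀ · cos²(40°) = 0.5422 I₀.
I₃ = I₂ cos²(177° − 141°) = 0.5422 I₀ · cos²(36°) = 0.3549 I₀.
After rotation:
I₁ = I₀ cos²(101° − 85°) = I₀ cos²(16°) = 0.924 I₀.
I₂ = I₁ cos²(96° − 101°) = 0.924 I₀ · cos²(5°) = 0.917 I₀.
I₃ = I₂ cos²(177° − 96°) = 0.917 I₀ · cos²(81°) = 0.02244 I₀.
Ratio = 0.02244 / 0.3549 = 0.06323.

I_new/I_old ≈ 0.0632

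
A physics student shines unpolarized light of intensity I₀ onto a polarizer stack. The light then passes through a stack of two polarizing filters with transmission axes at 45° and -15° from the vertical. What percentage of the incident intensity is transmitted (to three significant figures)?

≈ 12.5%

Unpolarized light through the first polarizer → I₁ = ½ I₀, now polarized at 45°.
I₂ = I₁ cos²(-15° − 45°) = 0.5 I₀ · cos²(60°) = 0.125 I₀.
That is 12.5% of the incident intensity.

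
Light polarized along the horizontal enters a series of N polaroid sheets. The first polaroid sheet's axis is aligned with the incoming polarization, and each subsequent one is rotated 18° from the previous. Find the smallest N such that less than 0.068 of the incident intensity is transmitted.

N = 28

First polarizer is aligned with the polarization: full transmission.
Each further stage multiplies by cos²(18°) = 0.9045.
After N polarizers: T = 0.9045^(N−1). Require T < 0.068 ⇒ N−1 > ln(0.068)/ln(0.9045) = 26.79, so N−1 ≥ 27 and N = 28.
Check: N=28 gives T = 0.06655 < 0.068; N=27 gives T = 0.07357.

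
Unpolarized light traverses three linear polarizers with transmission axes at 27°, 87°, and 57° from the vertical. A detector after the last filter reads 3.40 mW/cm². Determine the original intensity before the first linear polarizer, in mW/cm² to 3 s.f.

Unpolarized light through the first polarizer → I₁ = ½ I₀, now polarized at 27°.
I₂ = I₁ cos²(87° − 27°) = 0.5 I₀ · cos²(60°) = 0.125 I₀.
I₃ = I₂ cos²(57° − 87°) = 0.125 I₀ · cos²(30°) = 0.09375 I₀.
So 3.40 mW/cm² = 0.09375 I₀, giving I₀ = 3.40/0.09375 = 36.27 mW/cm².

I₀ ≈ 36.3 mW/cm²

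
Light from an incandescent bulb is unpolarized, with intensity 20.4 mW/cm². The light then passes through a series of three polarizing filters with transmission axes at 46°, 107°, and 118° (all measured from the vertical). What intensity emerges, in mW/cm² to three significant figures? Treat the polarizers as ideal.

I ≈ 2.31 mW/cm²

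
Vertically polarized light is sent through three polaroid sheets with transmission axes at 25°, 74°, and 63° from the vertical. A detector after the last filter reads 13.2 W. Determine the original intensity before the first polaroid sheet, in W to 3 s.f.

I₁ = I₀ cos²(25° − 0°) = I₀ cos²(25°) = 0.8214 I₀.
I₂ = I₁ cos²(74° − 25°) = 0.8214 I₀ · cos²(49°) = 0.3535 I₀.
I₃ = I₂ cos²(63° − 74°) = 0.3535 I₀ · cos²(11°) = 0.3407 I₀.
So 13.2 W = 0.3407 I₀, giving I₀ = 13.2/0.3407 = 38.75 W.

I₀ ≈ 38.7 W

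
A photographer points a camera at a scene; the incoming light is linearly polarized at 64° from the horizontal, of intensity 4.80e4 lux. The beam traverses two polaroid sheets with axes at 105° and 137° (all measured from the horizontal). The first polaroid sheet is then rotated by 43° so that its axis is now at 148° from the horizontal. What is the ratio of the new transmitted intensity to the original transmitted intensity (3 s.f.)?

I_new/I_old ≈ 0.0257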